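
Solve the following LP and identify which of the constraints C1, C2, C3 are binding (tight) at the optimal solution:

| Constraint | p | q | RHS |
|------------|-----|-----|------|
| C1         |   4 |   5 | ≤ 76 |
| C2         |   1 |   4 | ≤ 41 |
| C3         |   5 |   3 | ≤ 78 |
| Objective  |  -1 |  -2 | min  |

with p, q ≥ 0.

At p = 9, q = 8, compute slack b - a·x for each constraint:
  C1: 76 − 76 = 0  (binding)
  C2: 41 − 41 = 0  (binding)
  C3: 78 − 69 = 9  (slack)

Optimal: p = 9, q = 8
Binding: C1, C2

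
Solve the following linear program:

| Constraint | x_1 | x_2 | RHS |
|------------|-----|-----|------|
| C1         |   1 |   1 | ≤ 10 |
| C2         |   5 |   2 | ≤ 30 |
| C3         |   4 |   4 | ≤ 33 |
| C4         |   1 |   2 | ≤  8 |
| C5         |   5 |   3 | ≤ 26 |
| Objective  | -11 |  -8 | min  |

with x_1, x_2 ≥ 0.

Evaluate the objective at each vertex of the feasible region:
  z(0, 0) = 0
  z(5.2, 0) = -57.2
  z(4, 2) = -60  ←
  z(0, 4) = -32
The minimum is at x_1 = 4, x_2 = 2.

x_1 = 4, x_2 = 2, z = -60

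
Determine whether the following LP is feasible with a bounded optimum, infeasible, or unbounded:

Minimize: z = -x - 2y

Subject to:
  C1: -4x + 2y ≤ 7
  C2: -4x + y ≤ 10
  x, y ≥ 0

Unbounded (objective can decrease without bound)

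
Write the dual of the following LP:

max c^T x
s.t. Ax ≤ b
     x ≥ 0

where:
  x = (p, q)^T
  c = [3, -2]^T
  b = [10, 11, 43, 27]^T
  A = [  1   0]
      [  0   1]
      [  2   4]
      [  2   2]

Primal max cᵀx s.t. Ax ≤ b, x ≥ 0  →  Dual min bᵀy s.t. Aᵀy ≥ c, y ≥ 0.

Minimize: z = 10y1 + 11y2 + 43y3 + 27y4

Subject to:
  y1 + 2y3 + 2y4 ≥ 3
  y2 + 4y3 + 2y4 ≥ -2
  y1, y2, y3, y4 ≥ 0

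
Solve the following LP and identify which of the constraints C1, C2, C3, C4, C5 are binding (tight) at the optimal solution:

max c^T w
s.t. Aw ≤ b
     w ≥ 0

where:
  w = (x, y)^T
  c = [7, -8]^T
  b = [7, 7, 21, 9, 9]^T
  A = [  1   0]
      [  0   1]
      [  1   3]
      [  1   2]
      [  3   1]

At x = 3, y = 0, compute slack b - a·x for each constraint:
  C1: 7 − 3 = 4  (slack)
  C2: 7 − 0 = 7  (slack)
  C3: 21 − 3 = 18  (slack)
  C4: 9 − 3 = 6  (slack)
  C5: 9 − 9 = 0  (binding)

Optimal: x = 3, y = 0
Binding: C5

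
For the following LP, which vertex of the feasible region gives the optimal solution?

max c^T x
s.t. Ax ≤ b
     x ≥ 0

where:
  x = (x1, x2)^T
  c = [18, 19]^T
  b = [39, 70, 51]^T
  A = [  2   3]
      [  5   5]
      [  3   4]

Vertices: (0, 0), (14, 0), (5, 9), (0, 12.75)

Evaluate the objective at each vertex of the feasible region:
  z(0, 0) = 0
  z(14, 0) = 252
  z(5, 9) = 261  ←
  z(0, 12.75) = 242.2
The maximum is at x1 = 5, x2 = 9.

(5, 9)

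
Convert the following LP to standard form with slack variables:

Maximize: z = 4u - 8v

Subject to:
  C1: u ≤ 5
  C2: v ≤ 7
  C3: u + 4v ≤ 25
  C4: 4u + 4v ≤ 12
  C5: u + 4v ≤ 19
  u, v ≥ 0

max z = 4u - 8v

s.t.
  u + s1 = 5
  v + s2 = 7
  u + 4v + s3 = 25
  4u + 4v + s4 = 12
  u + 4v + s5 = 19
  u, v, s1, s2, s3, s4, s5 ≥ 0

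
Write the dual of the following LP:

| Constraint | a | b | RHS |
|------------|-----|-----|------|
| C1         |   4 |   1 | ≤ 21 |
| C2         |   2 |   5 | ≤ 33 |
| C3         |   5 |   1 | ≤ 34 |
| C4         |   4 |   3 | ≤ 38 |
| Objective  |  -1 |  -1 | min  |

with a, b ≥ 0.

Primal min cᵀx s.t. Ax ≤ b, x ≥ 0  →  Dual max −bᵀy s.t. Aᵀy ≥ −c, y ≥ 0.

Maximize: z = -21y1 - 33y2 - 34y3 - 38y4

Subject to:
  4y1 + 2y2 + 5y3 + 4y4 ≥ 1
  y1 + 5y2 + y3 + 3y4 ≥ 1
  y1, y2, y3, y4 ≥ 0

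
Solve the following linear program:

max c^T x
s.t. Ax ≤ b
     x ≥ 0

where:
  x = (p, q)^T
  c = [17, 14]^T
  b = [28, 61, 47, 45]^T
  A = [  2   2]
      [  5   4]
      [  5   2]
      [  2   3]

Evaluate the objective at each vertex of the feasible region:
  z(0, 0) = 0
  z(9.4, 0) = 159.8
  z(6.6, 7) = 210.2
  z(5, 9) = 211  ←
  z(0, 14) = 196
The maximum is at p = 5, q = 9.

p = 5, q = 9, z = 211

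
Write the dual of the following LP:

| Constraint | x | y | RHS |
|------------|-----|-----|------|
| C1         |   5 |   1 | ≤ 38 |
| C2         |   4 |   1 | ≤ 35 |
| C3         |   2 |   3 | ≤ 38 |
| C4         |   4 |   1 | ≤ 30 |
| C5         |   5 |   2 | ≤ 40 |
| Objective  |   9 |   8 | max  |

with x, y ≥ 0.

Primal max cᵀx s.t. Ax ≤ b, x ≥ 0  →  Dual min bᵀy s.t. Aᵀy ≥ c, y ≥ 0.

Minimize: z = 38y1 + 35y2 + 38y3 + 30y4 + 40y5

Subject to:
  5y1 + 4y2 + 2y3 + 4y4 + 5y5 ≥ 9
  y1 + y2 + 3y3 + y4 + 2y5 ≥ 8
  y1, y2, y3, y4, y5 ≥ 0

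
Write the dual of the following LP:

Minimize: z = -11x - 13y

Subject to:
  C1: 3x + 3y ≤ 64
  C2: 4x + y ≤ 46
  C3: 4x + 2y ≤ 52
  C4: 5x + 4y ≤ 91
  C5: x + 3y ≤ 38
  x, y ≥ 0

Primal min cᵀx s.t. Ax ≤ b, x ≥ 0  →  Dual max −bᵀy s.t. Aᵀy ≥ −c, y ≥ 0.

Maximize: z = -64y1 - 46y2 - 52y3 - 91y4 - 38y5

Subject to:
  3y1 + 4y2 + 4y3 + 5y4 + y5 ≥ 11
  3y1 + y2 + 2y3 + 4y4 + 3y5 ≥ 13
  y1, y2, y3, y4, y5 ≥ 0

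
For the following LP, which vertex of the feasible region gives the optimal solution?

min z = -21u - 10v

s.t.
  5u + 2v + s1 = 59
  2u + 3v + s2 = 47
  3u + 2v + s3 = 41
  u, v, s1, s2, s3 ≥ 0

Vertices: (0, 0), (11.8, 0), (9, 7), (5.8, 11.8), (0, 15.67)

Evaluate the objective at each vertex of the feasible region:
  z(0, 0) = 0
  z(11.8, 0) = -247.8
  z(9, 7) = -259  ←
  z(5.8, 11.8) = -239.8
  z(0, 15.67) = -156.7
The minimum is at u = 9, v = 7.

(9, 7)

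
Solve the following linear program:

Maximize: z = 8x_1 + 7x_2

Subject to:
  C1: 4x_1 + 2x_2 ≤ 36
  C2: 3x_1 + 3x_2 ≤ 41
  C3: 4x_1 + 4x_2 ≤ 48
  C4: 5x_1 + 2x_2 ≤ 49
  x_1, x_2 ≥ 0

Evaluate the objective at each vertex of the feasible region:
  z(0, 0) = 0
  z(9, 0) = 72
  z(6, 6) = 90  ←
  z(0, 12) = 84
The maximum is at x_1 = 6, x_2 = 6.

x_1 = 6, x_2 = 6, z = 90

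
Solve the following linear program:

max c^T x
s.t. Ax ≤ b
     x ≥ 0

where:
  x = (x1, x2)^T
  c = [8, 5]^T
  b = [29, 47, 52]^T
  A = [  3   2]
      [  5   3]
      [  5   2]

Evaluate the objective at each vertex of the feasible region:
  z(0, 0) = 0
  z(9.4, 0) = 75.2
  z(7, 4) = 76  ←
  z(0, 14.5) = 72.5
The maximum is at x1 = 7, x2 = 4.

x1 = 7, x2 = 4, z = 76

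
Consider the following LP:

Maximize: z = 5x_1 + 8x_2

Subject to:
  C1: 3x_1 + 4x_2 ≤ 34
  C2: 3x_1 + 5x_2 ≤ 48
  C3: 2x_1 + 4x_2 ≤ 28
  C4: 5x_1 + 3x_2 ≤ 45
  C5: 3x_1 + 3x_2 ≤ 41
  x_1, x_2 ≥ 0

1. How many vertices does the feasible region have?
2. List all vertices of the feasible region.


1. 5
2. (0, 0), (9, 0), (7.091, 3.182), (6, 4), (0, 7)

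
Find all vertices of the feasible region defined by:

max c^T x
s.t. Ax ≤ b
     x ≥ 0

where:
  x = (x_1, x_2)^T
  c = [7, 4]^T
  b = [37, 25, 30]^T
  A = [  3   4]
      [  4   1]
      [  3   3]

(0, 0), (6.25, 0), (5, 5), (3, 7), (0, 9.25)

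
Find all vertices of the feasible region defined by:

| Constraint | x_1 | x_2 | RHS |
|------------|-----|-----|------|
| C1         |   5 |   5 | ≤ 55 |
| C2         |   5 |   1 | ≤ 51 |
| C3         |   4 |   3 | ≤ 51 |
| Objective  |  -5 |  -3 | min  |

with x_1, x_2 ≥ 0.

(0, 0), (10.2, 0), (10, 1), (0, 11)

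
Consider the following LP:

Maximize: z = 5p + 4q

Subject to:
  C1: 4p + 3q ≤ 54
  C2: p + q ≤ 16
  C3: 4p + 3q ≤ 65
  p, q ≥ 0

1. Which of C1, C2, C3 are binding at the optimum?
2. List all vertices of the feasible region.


1. C1, C2
2. (0, 0), (13.5, 0), (6, 10), (0, 16)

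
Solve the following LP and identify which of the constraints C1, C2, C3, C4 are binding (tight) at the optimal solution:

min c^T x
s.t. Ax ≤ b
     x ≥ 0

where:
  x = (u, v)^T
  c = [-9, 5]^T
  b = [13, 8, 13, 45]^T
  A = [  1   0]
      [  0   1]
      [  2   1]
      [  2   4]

At u = 6.5, v = 0, compute slack b - a·x for each constraint:
  C1: 13 − 6.5 = 6.5  (slack)
  C2: 8 − 0 = 8  (slack)
  C3: 13 − 13 = 0  (binding)
  C4: 45 − 13 = 32  (slack)

Optimal: u = 6.5, v = 0
Binding: C3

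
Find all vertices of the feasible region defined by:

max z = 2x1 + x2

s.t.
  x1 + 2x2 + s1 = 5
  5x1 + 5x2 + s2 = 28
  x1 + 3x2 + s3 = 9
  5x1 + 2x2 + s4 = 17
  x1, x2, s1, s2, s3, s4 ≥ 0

(0, 0), (3.4, 0), (3, 1), (0, 2.5)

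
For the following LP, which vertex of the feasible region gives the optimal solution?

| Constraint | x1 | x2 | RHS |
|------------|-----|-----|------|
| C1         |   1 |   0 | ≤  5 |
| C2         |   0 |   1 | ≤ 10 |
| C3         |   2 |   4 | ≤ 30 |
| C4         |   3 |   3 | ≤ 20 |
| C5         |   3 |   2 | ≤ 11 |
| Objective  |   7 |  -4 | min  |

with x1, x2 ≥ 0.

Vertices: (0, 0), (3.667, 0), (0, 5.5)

Evaluate the objective at each vertex of the feasible region:
  z(0, 0) = 0
  z(3.667, 0) = 25.67
  z(0, 5.5) = -22  ←
The minimum is at x1 = 0, x2 = 5.5.

(0, 5.5)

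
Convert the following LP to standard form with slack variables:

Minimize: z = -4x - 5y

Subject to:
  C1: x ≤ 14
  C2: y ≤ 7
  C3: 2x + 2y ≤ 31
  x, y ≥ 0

min z = -4x - 5y

s.t.
  x + s1 = 14
  y + s2 = 7
  2x + 2y + s3 = 31
  x, y, s1, s2, s3 ≥ 0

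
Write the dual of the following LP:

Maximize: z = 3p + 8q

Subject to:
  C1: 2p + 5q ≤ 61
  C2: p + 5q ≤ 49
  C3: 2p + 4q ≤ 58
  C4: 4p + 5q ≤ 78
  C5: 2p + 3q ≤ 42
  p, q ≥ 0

Primal max cᵀx s.t. Ax ≤ b, x ≥ 0  →  Dual min bᵀy s.t. Aᵀy ≥ c, y ≥ 0.

Minimize: z = 61y1 + 49y2 + 58y3 + 78y4 + 42y5

Subject to:
  2y1 + y2 + 2y3 + 4y4 + 2y5 ≥ 3
  5y1 + 5y2 + 4y3 + 5y4 + 3y5 ≥ 8
  y1, y2, y3, y4, y5 ≥ 0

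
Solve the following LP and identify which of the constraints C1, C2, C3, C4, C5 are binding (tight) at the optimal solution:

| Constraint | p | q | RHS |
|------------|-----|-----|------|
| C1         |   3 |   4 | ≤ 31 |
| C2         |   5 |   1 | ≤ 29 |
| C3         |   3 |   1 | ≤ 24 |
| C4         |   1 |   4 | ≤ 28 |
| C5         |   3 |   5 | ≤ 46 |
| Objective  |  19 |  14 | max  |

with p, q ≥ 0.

At p = 5, q = 4, compute slack b - a·x for each constraint:
  C1: 31 − 31 = 0  (binding)
  C2: 29 − 29 = 0  (binding)
  C3: 24 − 19 = 5  (slack)
  C4: 28 − 21 = 7  (slack)
  C5: 46 − 35 = 11  (slack)

Optimal: p = 5, q = 4
Binding: C1, C2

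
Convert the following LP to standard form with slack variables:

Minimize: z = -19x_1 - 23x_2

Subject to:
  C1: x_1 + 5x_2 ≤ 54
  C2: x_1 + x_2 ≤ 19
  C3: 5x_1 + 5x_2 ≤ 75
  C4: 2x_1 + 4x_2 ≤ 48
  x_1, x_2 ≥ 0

min z = -19x_1 - 23x_2

s.t.
  x_1 + 5x_2 + s1 = 54
  x_1 + x_2 + s2 = 19
  5x_1 + 5x_2 + s3 = 75
  2x_1 + 4x_2 + s4 = 48
  x_1, x_2, s1, s2, s3, s4 ≥ 0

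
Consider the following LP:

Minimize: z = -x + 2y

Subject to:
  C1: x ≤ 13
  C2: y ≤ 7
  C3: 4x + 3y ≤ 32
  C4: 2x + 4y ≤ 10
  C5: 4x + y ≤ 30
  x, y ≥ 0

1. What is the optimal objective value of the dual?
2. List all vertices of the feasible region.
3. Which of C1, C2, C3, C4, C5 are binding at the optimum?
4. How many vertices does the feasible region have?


1. -5
2. (0, 0), (5, 0), (0, 2.5)
3. C4
4. 3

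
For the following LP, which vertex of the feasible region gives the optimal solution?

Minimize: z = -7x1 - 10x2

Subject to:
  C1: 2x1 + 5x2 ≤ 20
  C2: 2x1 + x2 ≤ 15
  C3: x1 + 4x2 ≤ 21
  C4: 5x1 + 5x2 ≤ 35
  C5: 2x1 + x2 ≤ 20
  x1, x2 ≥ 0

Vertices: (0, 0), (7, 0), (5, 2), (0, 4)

Evaluate the objective at each vertex of the feasible region:
  z(0, 0) = 0
  z(7, 0) = -49
  z(5, 2) = -55  ←
  z(0, 4) = -40
The minimum is at x1 = 5, x2 = 2.

(5, 2)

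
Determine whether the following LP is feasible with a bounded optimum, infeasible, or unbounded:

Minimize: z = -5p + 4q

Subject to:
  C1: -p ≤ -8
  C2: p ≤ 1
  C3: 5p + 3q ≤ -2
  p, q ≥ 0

Infeasible (no feasible solution exists)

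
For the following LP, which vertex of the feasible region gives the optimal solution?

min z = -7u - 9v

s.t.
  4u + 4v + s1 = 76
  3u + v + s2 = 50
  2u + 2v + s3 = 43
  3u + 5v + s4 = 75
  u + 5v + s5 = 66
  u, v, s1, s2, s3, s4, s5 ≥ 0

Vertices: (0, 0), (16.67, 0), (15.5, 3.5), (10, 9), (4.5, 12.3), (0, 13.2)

Evaluate the objective at each vertex of the feasible region:
  z(0, 0) = 0
  z(16.67, 0) = -116.7
  z(15.5, 3.5) = -140
  z(10, 9) = -151  ←
  z(4.5, 12.3) = -142.2
  z(0, 13.2) = -118.8
The minimum is at u = 10, v = 9.

(10, 9)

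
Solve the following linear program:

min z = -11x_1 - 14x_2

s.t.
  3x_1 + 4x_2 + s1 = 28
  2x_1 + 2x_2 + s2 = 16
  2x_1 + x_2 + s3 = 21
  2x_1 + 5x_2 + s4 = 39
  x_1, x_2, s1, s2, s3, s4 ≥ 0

Evaluate the objective at each vertex of the feasible region:
  z(0, 0) = 0
  z(8, 0) = -88
  z(4, 4) = -100  ←
  z(0, 7) = -98
The minimum is at x_1 = 4, x_2 = 4.

x_1 = 4, x_2 = 4, z = -100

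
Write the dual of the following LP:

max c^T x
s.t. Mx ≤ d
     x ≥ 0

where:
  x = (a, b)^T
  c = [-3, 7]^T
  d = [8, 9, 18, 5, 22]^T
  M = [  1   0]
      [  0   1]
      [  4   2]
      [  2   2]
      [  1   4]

Primal max cᵀx s.t. Ax ≤ b, x ≥ 0  →  Dual min bᵀy s.t. Aᵀy ≥ c, y ≥ 0.

Minimize: z = 8y1 + 9y2 + 18y3 + 5y4 + 22y5

Subject to:
  y1 + 4y3 + 2y4 + y5 ≥ -3
  y2 + 2y3 + 2y4 + 4y5 ≥ 7
  y1, y2, y3, y4, y5 ≥ 0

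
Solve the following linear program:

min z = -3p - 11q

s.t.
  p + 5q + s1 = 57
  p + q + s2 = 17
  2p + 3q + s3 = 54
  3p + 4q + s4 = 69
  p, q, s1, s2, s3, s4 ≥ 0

Evaluate the objective at each vertex of the feasible region:
  z(0, 0) = 0
  z(17, 0) = -51
  z(7, 10) = -131  ←
  z(0, 11.4) = -125.4
The minimum is at p = 7, q = 10.

p = 7, q = 10, z = -131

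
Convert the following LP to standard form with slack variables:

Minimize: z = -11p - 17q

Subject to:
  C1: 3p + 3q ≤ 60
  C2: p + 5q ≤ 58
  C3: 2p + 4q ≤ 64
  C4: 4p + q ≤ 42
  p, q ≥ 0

min z = -11p - 17q

s.t.
  3p + 3q + s1 = 60
  p + 5q + s2 = 58
  2p + 4q + s3 = 64
  4p + q + s4 = 42
  p, q, s1, s2, s3, s4 ≥ 0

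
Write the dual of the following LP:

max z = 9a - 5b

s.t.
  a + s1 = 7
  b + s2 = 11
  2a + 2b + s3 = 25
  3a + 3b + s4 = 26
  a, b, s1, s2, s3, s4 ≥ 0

Primal max cᵀx s.t. Ax ≤ b, x ≥ 0  →  Dual min bᵀy s.t. Aᵀy ≥ c, y ≥ 0.

Minimize: z = 7y1 + 11y2 + 25y3 + 26y4

Subject to:
  y1 + 2y3 + 3y4 ≥ 9
  y2 + 2y3 + 3y4 ≥ -5
  y1, y2, y3, y4 ≥ 0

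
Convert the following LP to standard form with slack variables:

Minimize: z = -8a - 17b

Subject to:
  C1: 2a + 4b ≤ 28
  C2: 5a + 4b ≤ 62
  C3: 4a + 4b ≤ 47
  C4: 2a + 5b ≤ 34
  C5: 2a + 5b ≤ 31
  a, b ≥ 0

min z = -8a - 17b

s.t.
  2a + 4b + s1 = 28
  5a + 4b + s2 = 62
  4a + 4b + s3 = 47
  2a + 5b + s4 = 34
  2a + 5b + s5 = 31
  a, b, s1, s2, s3, s4, s5 ≥ 0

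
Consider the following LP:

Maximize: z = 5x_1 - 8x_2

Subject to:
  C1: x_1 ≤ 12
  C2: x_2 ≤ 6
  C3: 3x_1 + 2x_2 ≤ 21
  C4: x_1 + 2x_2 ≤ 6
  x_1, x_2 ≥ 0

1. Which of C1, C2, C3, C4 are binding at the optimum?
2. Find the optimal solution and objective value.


1. C4
2. x_1 = 6, x_2 = 0, z = 30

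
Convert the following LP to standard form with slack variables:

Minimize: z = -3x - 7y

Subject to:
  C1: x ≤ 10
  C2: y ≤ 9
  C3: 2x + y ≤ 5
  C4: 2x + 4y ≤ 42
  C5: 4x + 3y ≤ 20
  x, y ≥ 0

min z = -3x - 7y

s.t.
  x + s1 = 10
  y + s2 = 9
  2x + y + s3 = 5
  2x + 4y + s4 = 42
  4x + 3y + s5 = 20
  x, y, s1, s2, s3, s4, s5 ≥ 0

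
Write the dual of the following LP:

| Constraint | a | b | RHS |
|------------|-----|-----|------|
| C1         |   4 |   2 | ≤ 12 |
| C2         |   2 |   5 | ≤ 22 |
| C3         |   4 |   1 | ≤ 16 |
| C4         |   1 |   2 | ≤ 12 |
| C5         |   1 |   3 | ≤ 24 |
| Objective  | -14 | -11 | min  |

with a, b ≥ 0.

Primal min cᵀx s.t. Ax ≤ b, x ≥ 0  →  Dual max −bᵀy s.t. Aᵀy ≥ −c, y ≥ 0.

Maximize: z = -12y1 - 22y2 - 16y3 - 12y4 - 24y5

Subject to:
  4y1 + 2y2 + 4y3 + y4 + y5 ≥ 14
  2y1 + 5y2 + y3 + 2y4 + 3y5 ≥ 11
  y1, y2, y3, y4, y5 ≥ 0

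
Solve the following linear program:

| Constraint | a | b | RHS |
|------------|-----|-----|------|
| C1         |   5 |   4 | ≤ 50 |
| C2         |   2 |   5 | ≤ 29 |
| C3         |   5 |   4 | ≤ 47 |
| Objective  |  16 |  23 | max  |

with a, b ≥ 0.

Evaluate the objective at each vertex of the feasible region:
  z(0, 0) = 0
  z(9.4, 0) = 150.4
  z(7, 3) = 181  ←
  z(0, 5.8) = 133.4
The maximum is at a = 7, b = 3.

a = 7, b = 3, z = 181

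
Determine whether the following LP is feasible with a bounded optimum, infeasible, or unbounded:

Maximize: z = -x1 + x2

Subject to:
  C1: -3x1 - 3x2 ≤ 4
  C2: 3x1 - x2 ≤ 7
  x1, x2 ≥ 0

Unbounded (objective can increase without bound)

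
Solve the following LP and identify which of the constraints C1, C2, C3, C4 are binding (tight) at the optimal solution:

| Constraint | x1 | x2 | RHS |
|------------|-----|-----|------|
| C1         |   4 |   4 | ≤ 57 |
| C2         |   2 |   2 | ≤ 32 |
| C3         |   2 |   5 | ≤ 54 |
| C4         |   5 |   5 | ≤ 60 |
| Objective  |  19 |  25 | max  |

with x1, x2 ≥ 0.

At x1 = 2, x2 = 10, compute slack b - a·x for each constraint:
  C1: 57 − 48 = 9  (slack)
  C2: 32 − 24 = 8  (slack)
  C3: 54 − 54 = 0  (binding)
  C4: 60 − 60 = 0  (binding)

Optimal: x1 = 2, x2 = 10
Binding: C3, C4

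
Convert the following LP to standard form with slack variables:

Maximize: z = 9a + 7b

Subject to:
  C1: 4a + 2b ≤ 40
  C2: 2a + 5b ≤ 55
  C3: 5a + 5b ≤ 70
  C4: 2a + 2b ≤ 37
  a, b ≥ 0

max z = 9a + 7b

s.t.
  4a + 2b + s1 = 40
  2a + 5b + s2 = 55
  5a + 5b + s3 = 70
  2a + 2b + s4 = 37
  a, b, s1, s2, s3, s4 ≥ 0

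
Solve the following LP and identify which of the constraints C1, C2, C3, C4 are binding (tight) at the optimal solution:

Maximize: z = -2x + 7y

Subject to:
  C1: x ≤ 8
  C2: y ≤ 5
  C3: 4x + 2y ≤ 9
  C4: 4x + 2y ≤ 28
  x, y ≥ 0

At x = 0, y = 4.5, compute slack b - a·x for each constraint:
  C1: 8 − 0 = 8  (slack)
  C2: 5 − 4.5 = 0.5  (slack)
  C3: 9 − 9 = 0  (binding)
  C4: 28 − 9 = 19  (slack)

Optimal: x = 0, y = 4.5
Binding: C3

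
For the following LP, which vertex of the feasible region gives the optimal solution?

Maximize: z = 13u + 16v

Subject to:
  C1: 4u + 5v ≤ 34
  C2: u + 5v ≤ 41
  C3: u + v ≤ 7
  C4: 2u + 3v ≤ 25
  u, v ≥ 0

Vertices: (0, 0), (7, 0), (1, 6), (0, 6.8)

Evaluate the objective at each vertex of the feasible region:
  z(0, 0) = 0
  z(7, 0) = 91
  z(1, 6) = 109  ←
  z(0, 6.8) = 108.8
The maximum is at u = 1, v = 6.

(1, 6)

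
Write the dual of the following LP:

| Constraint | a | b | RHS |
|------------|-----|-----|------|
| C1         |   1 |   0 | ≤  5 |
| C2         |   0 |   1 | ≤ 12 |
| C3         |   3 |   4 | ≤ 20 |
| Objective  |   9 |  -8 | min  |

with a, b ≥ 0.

Primal min cᵀx s.t. Ax ≤ b, x ≥ 0  →  Dual max −bᵀy s.t. Aᵀy ≥ −c, y ≥ 0.

Maximize: z = -5y1 - 12y2 - 20y3

Subject to:
  y1 + 3y3 ≥ -9
  y2 + 4y3 ≥ 8
  y1, y2, y3 ≥ 0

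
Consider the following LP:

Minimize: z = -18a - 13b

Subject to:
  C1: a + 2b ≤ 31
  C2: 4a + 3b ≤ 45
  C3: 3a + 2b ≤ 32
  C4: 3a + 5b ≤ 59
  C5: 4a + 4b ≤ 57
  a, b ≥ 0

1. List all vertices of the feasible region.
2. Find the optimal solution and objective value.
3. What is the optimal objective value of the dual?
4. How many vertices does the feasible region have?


1. (0, 0), (10.67, 0), (6, 7), (4.364, 9.182), (0, 11.8)
2. a = 6, b = 7, z = -199
3. -199
4. 5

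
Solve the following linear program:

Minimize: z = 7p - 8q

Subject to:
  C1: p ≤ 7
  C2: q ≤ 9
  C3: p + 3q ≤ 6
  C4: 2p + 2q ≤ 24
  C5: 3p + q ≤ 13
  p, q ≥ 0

Evaluate the objective at each vertex of the feasible region:
  z(0, 0) = 0
  z(4.333, 0) = 30.33
  z(4.125, 0.625) = 23.88
  z(0, 2) = -16  ←
The minimum is at p = 0, q = 2.

p = 0, q = 2, z = -16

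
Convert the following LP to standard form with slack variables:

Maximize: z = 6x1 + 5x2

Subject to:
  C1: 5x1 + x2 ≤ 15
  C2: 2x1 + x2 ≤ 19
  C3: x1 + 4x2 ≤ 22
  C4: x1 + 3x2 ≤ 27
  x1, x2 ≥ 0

max z = 6x1 + 5x2

s.t.
  5x1 + x2 + s1 = 15
  2x1 + x2 + s2 = 19
  x1 + 4x2 + s3 = 22
  x1 + 3x2 + s4 = 27
  x1, x2, s1, s2, s3, s4 ≥ 0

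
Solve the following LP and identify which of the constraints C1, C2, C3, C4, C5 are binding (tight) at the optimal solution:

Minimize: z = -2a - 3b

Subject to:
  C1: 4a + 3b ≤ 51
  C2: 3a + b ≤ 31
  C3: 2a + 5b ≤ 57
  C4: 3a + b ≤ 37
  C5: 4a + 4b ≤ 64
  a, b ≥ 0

At a = 6, b = 9, compute slack b - a·x for each constraint:
  C1: 51 − 51 = 0  (binding)
  C2: 31 − 27 = 4  (slack)
  C3: 57 − 57 = 0  (binding)
  C4: 37 − 27 = 10  (slack)
  C5: 64 − 60 = 4  (slack)

Optimal: a = 6, b = 9
Binding: C1, C3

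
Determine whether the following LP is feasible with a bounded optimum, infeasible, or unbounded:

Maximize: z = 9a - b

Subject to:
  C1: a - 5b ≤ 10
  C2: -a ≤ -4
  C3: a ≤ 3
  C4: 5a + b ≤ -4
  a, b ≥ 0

Infeasible (no feasible solution exists)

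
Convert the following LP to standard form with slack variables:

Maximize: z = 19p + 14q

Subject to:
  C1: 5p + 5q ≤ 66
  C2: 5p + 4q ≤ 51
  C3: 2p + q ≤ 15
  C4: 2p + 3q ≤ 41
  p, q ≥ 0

max z = 19p + 14q

s.t.
  5p + 5q + s1 = 66
  5p + 4q + s2 = 51
  2p + q + s3 = 15
  2p + 3q + s4 = 41
  p, q, s1, s2, s3, s4 ≥ 0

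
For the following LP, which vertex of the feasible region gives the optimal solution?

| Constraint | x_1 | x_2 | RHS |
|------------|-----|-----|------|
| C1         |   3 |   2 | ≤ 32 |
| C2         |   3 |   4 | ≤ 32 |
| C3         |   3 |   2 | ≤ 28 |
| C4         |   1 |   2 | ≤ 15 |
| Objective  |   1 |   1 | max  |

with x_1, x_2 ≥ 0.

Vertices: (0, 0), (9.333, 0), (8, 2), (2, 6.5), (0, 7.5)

Evaluate the objective at each vertex of the feasible region:
  z(0, 0) = 0
  z(9.333, 0) = 9.333
  z(8, 2) = 10  ←
  z(2, 6.5) = 8.5
  z(0, 7.5) = 7.5
The maximum is at x_1 = 8, x_2 = 2.

(8, 2)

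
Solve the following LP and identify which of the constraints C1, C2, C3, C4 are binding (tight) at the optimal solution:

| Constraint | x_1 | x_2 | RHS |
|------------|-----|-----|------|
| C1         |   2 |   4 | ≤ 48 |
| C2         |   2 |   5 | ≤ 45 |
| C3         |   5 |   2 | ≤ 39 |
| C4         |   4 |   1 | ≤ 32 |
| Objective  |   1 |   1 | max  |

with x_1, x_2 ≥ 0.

At x_1 = 5, x_2 = 7, compute slack b - a·x for each constraint:
  C1: 48 − 38 = 10  (slack)
  C2: 45 − 45 = 0  (binding)
  C3: 39 − 39 = 0  (binding)
  C4: 32 − 27 = 5  (slack)

Optimal: x_1 = 5, x_2 = 7
Binding: C2, C3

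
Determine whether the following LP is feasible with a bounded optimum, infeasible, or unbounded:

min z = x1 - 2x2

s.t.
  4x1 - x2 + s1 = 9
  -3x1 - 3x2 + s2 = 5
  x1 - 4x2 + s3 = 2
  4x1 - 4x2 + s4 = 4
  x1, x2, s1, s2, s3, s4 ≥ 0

Unbounded (objective can decrease without bound)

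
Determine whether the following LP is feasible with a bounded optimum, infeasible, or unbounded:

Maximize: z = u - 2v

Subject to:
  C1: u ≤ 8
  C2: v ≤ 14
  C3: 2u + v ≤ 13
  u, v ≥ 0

Feasible with a bounded optimal solution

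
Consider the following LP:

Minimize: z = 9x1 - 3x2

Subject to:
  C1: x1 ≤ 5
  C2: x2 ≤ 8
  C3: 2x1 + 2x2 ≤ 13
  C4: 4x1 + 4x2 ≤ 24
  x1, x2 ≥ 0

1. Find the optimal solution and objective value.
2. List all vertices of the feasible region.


1. x1 = 0, x2 = 6, z = -18
2. (0, 0), (5, 0), (5, 1), (0, 6)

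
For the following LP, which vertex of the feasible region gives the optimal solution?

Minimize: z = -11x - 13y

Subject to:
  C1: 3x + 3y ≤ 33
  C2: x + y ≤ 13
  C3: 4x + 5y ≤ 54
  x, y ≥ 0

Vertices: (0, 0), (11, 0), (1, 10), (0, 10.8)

Evaluate the objective at each vertex of the feasible region:
  z(0, 0) = 0
  z(11, 0) = -121
  z(1, 10) = -141  ←
  z(0, 10.8) = -140.4
The minimum is at x = 1, y = 10.

(1, 10)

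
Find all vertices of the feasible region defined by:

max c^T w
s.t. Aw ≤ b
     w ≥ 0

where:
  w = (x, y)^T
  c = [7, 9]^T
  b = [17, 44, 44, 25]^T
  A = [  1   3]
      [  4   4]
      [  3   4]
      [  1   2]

(0, 0), (11, 0), (8, 3), (0, 5.667)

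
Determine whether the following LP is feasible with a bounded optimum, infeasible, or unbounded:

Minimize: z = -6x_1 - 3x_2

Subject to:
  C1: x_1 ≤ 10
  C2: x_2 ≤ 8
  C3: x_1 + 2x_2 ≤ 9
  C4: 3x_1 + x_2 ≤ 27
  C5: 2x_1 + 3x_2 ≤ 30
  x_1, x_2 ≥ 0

Feasible with a bounded optimal solution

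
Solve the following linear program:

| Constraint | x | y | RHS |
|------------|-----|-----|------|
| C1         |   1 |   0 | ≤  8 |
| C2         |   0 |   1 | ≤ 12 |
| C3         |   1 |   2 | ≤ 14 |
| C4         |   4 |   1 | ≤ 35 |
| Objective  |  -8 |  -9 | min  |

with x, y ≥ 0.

Evaluate the objective at each vertex of the feasible region:
  z(0, 0) = 0
  z(8, 0) = -64
  z(8, 3) = -91  ←
  z(0, 7) = -63
The minimum is at x = 8, y = 3.

x = 8, y = 3, z = -91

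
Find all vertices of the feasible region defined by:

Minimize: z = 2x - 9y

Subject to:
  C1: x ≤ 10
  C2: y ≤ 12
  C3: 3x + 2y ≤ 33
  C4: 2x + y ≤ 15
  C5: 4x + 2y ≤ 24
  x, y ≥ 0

(0, 0), (6, 0), (0, 12)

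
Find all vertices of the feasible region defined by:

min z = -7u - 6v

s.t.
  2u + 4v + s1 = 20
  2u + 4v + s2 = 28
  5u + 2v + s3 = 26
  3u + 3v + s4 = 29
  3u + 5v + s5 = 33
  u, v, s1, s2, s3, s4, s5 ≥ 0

(0, 0), (5.2, 0), (4, 3), (0, 5)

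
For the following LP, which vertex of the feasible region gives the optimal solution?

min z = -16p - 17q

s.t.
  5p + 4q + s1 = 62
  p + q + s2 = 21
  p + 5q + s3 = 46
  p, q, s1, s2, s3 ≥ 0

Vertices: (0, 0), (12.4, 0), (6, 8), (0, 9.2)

Evaluate the objective at each vertex of the feasible region:
  z(0, 0) = 0
  z(12.4, 0) = -198.4
  z(6, 8) = -232  ←
  z(0, 9.2) = -156.4
The minimum is at p = 6, q = 8.

(6, 8)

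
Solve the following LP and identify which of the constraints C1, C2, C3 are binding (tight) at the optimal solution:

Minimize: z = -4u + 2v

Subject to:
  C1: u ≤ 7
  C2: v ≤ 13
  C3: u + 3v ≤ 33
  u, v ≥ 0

At u = 7, v = 0, compute slack b - a·x for each constraint:
  C1: 7 − 7 = 0  (binding)
  C2: 13 − 0 = 13  (slack)
  C3: 33 − 7 = 26  (slack)

Optimal: u = 7, v = 0
Binding: C1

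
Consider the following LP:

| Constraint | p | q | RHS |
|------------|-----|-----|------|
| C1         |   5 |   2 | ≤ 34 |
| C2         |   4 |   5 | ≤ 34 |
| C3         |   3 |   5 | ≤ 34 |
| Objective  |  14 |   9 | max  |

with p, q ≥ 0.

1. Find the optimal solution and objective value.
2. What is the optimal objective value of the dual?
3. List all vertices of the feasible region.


1. p = 6, q = 2, z = 102
2. 102
3. (0, 0), (6.8, 0), (6, 2), (0, 6.8)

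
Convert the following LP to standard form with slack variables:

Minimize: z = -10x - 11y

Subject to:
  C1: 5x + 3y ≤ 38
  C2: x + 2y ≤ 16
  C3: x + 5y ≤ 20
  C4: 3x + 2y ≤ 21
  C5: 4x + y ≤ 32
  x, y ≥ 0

min z = -10x - 11y

s.t.
  5x + 3y + s1 = 38
  x + 2y + s2 = 16
  x + 5y + s3 = 20
  3x + 2y + s4 = 21
  4x + y + s5 = 32
  x, y, s1, s2, s3, s4, s5 ≥ 0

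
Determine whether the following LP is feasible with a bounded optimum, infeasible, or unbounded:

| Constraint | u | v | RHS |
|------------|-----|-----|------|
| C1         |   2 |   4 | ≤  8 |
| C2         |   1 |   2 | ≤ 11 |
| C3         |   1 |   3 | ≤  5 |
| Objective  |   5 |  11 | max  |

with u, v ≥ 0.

Feasible with a bounded optimal solution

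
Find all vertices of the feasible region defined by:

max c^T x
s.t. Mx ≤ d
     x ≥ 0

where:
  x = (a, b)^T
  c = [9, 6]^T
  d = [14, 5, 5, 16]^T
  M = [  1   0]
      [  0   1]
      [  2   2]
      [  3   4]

(0, 0), (2.5, 0), (0, 2.5)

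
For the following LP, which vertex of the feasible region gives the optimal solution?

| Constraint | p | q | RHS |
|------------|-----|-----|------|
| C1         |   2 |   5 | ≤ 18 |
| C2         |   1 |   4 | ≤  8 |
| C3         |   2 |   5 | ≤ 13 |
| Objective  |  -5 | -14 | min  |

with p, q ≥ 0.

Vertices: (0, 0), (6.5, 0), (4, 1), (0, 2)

Evaluate the objective at each vertex of the feasible region:
  z(0, 0) = 0
  z(6.5, 0) = -32.5
  z(4, 1) = -34  ←
  z(0, 2) = -28
The minimum is at p = 4, q = 1.

(4, 1)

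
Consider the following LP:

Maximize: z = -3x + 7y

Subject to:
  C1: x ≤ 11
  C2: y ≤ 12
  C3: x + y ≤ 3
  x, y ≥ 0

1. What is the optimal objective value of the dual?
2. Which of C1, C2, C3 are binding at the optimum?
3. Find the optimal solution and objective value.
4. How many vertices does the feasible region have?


1. 21
2. C3
3. x = 0, y = 3, z = 21
4. 3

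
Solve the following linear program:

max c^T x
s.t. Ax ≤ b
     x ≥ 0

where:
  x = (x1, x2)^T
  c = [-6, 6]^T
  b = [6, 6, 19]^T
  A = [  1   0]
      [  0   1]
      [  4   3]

Evaluate the objective at each vertex of the feasible region:
  z(0, 0) = 0
  z(4.75, 0) = -28.5
  z(0.25, 6) = 34.5
  z(0, 6) = 36  ←
The maximum is at x1 = 0, x2 = 6.

x1 = 0, x2 = 6, z = 36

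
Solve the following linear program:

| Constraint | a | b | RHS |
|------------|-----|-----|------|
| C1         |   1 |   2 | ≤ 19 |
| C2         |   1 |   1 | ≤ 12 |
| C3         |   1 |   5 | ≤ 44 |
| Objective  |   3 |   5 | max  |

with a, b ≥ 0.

Evaluate the objective at each vertex of the feasible region:
  z(0, 0) = 0
  z(12, 0) = 36
  z(5, 7) = 50  ←
  z(2.333, 8.333) = 48.67
  z(0, 8.8) = 44
The maximum is at a = 5, b = 7.

a = 5, b = 7, z = 50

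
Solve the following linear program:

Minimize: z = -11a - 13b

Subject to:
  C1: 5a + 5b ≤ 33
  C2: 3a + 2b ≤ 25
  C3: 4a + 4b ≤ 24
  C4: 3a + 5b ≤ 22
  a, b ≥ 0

Evaluate the objective at each vertex of the feasible region:
  z(0, 0) = 0
  z(6, 0) = -66
  z(4, 2) = -70  ←
  z(0, 4.4) = -57.2
The minimum is at a = 4, b = 2.

a = 4, b = 2, z = -70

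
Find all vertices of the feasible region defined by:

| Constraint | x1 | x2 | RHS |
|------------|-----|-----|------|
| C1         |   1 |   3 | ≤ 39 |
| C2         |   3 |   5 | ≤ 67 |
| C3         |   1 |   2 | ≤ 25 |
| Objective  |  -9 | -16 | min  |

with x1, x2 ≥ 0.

(0, 0), (22.33, 0), (9, 8), (0, 12.5)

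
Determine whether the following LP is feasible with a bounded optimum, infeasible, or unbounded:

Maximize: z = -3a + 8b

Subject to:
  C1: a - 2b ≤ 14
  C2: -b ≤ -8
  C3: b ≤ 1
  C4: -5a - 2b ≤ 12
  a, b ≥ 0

Infeasible (no feasible solution exists)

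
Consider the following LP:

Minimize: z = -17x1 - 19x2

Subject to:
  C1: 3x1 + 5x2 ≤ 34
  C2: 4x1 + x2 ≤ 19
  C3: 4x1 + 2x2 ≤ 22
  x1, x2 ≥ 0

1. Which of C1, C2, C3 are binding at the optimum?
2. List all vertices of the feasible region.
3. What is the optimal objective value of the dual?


1. C1, C3
2. (0, 0), (4.75, 0), (4, 3), (3, 5), (0, 6.8)
3. -146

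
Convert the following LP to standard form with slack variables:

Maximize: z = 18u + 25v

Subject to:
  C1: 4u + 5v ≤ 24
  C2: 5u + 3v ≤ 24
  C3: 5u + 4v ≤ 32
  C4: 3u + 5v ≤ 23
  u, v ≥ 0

max z = 18u + 25v

s.t.
  4u + 5v + s1 = 24
  5u + 3v + s2 = 24
  5u + 4v + s3 = 32
  3u + 5v + s4 = 23
  u, v, s1, s2, s3, s4 ≥ 0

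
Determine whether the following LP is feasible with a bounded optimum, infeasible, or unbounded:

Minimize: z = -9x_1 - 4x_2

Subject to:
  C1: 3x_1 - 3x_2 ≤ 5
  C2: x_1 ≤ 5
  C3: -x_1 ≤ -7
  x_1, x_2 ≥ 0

Infeasible (no feasible solution exists)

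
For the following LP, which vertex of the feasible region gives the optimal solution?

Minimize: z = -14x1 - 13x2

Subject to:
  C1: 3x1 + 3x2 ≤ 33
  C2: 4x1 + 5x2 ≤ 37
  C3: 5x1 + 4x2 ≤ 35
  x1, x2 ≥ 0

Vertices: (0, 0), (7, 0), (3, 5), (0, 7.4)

Evaluate the objective at each vertex of the feasible region:
  z(0, 0) = 0
  z(7, 0) = -98
  z(3, 5) = -107  ←
  z(0, 7.4) = -96.2
The minimum is at x1 = 3, x2 = 5.

(3, 5)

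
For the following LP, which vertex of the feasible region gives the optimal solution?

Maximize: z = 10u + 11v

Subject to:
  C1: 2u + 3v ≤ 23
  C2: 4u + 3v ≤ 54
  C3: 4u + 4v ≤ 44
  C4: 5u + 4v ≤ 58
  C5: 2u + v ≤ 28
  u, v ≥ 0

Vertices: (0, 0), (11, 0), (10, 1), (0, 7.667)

Evaluate the objective at each vertex of the feasible region:
  z(0, 0) = 0
  z(11, 0) = 110
  z(10, 1) = 111  ←
  z(0, 7.667) = 84.33
The maximum is at u = 10, v = 1.

(10, 1)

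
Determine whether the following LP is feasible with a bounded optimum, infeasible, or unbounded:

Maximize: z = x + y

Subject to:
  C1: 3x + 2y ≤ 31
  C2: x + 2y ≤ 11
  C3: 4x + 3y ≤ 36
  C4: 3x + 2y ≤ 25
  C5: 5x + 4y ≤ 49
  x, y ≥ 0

Feasible with a bounded optimal solution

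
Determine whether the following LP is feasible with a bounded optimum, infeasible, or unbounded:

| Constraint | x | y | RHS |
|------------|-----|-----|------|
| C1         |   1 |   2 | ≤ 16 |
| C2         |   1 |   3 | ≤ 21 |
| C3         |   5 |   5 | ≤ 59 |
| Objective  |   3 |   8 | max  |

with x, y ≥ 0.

Feasible with a bounded optimal solution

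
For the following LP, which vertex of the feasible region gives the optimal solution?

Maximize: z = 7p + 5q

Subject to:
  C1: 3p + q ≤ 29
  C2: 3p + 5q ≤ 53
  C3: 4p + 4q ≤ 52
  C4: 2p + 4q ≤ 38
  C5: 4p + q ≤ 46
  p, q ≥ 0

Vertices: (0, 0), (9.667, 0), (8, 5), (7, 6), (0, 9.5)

Evaluate the objective at each vertex of the feasible region:
  z(0, 0) = 0
  z(9.667, 0) = 67.67
  z(8, 5) = 81  ←
  z(7, 6) = 79
  z(0, 9.5) = 47.5
The maximum is at p = 8, q = 5.

(8, 5)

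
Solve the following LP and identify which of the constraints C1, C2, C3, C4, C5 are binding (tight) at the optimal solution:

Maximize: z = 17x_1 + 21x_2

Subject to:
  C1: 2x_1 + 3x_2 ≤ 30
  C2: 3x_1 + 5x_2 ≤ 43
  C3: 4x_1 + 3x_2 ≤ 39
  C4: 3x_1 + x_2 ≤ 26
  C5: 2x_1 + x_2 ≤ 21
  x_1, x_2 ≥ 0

At x_1 = 6, x_2 = 5, compute slack b - a·x for each constraint:
  C1: 30 − 27 = 3  (slack)
  C2: 43 − 43 = 0  (binding)
  C3: 39 − 39 = 0  (binding)
  C4: 26 − 23 = 3  (slack)
  C5: 21 − 17 = 4  (slack)

Optimal: x_1 = 6, x_2 = 5
Binding: C2, C3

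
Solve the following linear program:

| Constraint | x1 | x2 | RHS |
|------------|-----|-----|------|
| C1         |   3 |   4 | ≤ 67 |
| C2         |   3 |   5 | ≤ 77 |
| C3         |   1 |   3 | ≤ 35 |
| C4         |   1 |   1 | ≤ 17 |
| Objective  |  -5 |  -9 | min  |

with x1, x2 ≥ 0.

Evaluate the objective at each vertex of the feasible region:
  z(0, 0) = 0
  z(17, 0) = -85
  z(8, 9) = -121  ←
  z(0, 11.67) = -105
The minimum is at x1 = 8, x2 = 9.

x1 = 8, x2 = 9, z = -121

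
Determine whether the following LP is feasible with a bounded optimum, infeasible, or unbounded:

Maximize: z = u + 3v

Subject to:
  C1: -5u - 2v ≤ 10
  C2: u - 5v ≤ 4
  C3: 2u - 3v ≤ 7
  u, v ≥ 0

Unbounded (objective can increase without bound)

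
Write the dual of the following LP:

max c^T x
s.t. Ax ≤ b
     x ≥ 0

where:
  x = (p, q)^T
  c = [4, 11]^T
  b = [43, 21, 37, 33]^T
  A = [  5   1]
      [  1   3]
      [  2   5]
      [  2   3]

Primal max cᵀx s.t. Ax ≤ b, x ≥ 0  →  Dual min bᵀy s.t. Aᵀy ≥ c, y ≥ 0.

Minimize: z = 43y1 + 21y2 + 37y3 + 33y4

Subject to:
  5y1 + y2 + 2y3 + 2y4 ≥ 4
  y1 + 3y2 + 5y3 + 3y4 ≥ 11
  y1, y2, y3, y4 ≥ 0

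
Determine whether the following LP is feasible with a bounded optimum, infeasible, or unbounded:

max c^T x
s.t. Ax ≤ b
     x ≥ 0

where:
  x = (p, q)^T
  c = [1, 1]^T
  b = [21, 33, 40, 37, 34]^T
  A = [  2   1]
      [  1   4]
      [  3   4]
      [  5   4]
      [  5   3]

Feasible with a bounded optimal solution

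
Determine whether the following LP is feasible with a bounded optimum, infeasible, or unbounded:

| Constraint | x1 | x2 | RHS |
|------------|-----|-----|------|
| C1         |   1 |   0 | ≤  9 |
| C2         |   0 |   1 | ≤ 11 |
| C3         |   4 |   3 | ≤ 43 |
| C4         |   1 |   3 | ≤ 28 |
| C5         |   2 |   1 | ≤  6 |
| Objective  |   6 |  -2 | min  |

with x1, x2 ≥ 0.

Feasible with a bounded optimal solution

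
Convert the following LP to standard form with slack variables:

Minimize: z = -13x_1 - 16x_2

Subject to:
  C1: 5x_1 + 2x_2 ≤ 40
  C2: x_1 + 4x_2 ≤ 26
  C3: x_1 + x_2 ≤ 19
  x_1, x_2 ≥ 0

min z = -13x_1 - 16x_2

s.t.
  5x_1 + 2x_2 + s1 = 40
  x_1 + 4x_2 + s2 = 26
  x_1 + x_2 + s3 = 19
  x_1, x_2, s1, s2, s3 ≥ 0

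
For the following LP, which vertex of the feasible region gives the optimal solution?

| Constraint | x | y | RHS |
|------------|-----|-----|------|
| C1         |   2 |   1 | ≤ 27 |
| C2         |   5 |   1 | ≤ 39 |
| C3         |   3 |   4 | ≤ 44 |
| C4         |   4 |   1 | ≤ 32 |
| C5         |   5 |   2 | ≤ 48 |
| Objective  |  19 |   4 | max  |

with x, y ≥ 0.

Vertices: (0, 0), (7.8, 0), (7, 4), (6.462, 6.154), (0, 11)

Evaluate the objective at each vertex of the feasible region:
  z(0, 0) = 0
  z(7.8, 0) = 148.2
  z(7, 4) = 149  ←
  z(6.462, 6.154) = 147.4
  z(0, 11) = 44
The maximum is at x = 7, y = 4.

(7, 4)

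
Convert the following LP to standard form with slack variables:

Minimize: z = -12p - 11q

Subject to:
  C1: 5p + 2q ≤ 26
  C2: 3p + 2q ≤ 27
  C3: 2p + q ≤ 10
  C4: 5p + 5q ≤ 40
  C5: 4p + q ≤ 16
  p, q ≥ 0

min z = -12p - 11q

s.t.
  5p + 2q + s1 = 26
  3p + 2q + s2 = 27
  2p + q + s3 = 10
  5p + 5q + s4 = 40
  4p + q + s5 = 16
  p, q, s1, s2, s3, s4, s5 ≥ 0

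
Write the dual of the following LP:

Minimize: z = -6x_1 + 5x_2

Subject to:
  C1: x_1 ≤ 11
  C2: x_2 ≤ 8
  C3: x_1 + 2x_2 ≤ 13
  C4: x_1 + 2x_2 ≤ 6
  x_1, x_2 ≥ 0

Primal min cᵀx s.t. Ax ≤ b, x ≥ 0  →  Dual max −bᵀy s.t. Aᵀy ≥ −c, y ≥ 0.

Maximize: z = -11y1 - 8y2 - 13y3 - 6y4

Subject to:
  y1 + y3 + y4 ≥ 6
  y2 + 2y3 + 2y4 ≥ -5
  y1, y2, y3, y4 ≥ 0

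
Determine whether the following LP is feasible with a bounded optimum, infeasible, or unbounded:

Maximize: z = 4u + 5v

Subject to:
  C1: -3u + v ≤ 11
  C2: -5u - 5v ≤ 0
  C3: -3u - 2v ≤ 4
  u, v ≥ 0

Unbounded (objective can increase without bound)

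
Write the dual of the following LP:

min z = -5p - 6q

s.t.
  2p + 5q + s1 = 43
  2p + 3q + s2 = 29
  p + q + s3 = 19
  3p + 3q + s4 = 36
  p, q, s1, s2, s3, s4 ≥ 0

Primal min cᵀx s.t. Ax ≤ b, x ≥ 0  →  Dual max −bᵀy s.t. Aᵀy ≥ −c, y ≥ 0.

Maximize: z = -43y1 - 29y2 - 19y3 - 36y4

Subject to:
  2y1 + 2y2 + y3 + 3y4 ≥ 5
  5y1 + 3y2 + y3 + 3y4 ≥ 6
  y1, y2, y3, y4 ≥ 0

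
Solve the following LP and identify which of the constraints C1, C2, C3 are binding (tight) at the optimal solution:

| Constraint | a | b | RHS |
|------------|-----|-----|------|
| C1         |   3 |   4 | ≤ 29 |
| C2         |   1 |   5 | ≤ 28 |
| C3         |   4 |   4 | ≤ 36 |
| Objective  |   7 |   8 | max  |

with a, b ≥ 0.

At a = 7, b = 2, compute slack b - a·x for each constraint:
  C1: 29 − 29 = 0  (binding)
  C2: 28 − 17 = 11  (slack)
  C3: 36 − 36 = 0  (binding)

Optimal: a = 7, b = 2
Binding: C1, C3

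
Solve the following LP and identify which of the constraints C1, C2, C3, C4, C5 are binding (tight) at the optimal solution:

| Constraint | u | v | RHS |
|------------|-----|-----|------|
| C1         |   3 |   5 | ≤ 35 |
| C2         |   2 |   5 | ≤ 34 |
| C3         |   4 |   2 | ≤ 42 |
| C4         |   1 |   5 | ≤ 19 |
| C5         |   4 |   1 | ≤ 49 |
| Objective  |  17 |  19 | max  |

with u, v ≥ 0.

At u = 10, v = 1, compute slack b - a·x for each constraint:
  C1: 35 − 35 = 0  (binding)
  C2: 34 − 25 = 9  (slack)
  C3: 42 − 42 = 0  (binding)
  C4: 19 − 15 = 4  (slack)
  C5: 49 − 41 = 8  (slack)

Optimal: u = 10, v = 1
Binding: C1, C3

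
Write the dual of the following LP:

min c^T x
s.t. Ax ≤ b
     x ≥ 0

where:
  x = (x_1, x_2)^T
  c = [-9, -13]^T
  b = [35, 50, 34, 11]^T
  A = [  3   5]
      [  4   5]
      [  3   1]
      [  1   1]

Primal min cᵀx s.t. Ax ≤ b, x ≥ 0  →  Dual max −bᵀy s.t. Aᵀy ≥ −c, y ≥ 0.

Maximize: z = -35y1 - 50y2 - 34y3 - 11y4

Subject to:
  3y1 + 4y2 + 3y3 + y4 ≥ 9
  5y1 + 5y2 + y3 + y4 ≥ 13
  y1, y2, y3, y4 ≥ 0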